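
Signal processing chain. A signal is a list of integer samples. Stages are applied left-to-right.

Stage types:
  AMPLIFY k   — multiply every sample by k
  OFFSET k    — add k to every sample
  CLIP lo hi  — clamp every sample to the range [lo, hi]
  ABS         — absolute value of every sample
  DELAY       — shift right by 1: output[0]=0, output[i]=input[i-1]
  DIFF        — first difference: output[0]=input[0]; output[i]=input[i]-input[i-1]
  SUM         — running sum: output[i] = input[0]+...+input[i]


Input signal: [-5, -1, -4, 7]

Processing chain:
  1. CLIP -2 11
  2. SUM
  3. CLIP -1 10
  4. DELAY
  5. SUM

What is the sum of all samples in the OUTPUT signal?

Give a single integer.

Answer: -6

Derivation:
Input: [-5, -1, -4, 7]
Stage 1 (CLIP -2 11): clip(-5,-2,11)=-2, clip(-1,-2,11)=-1, clip(-4,-2,11)=-2, clip(7,-2,11)=7 -> [-2, -1, -2, 7]
Stage 2 (SUM): sum[0..0]=-2, sum[0..1]=-3, sum[0..2]=-5, sum[0..3]=2 -> [-2, -3, -5, 2]
Stage 3 (CLIP -1 10): clip(-2,-1,10)=-1, clip(-3,-1,10)=-1, clip(-5,-1,10)=-1, clip(2,-1,10)=2 -> [-1, -1, -1, 2]
Stage 4 (DELAY): [0, -1, -1, -1] = [0, -1, -1, -1] -> [0, -1, -1, -1]
Stage 5 (SUM): sum[0..0]=0, sum[0..1]=-1, sum[0..2]=-2, sum[0..3]=-3 -> [0, -1, -2, -3]
Output sum: -6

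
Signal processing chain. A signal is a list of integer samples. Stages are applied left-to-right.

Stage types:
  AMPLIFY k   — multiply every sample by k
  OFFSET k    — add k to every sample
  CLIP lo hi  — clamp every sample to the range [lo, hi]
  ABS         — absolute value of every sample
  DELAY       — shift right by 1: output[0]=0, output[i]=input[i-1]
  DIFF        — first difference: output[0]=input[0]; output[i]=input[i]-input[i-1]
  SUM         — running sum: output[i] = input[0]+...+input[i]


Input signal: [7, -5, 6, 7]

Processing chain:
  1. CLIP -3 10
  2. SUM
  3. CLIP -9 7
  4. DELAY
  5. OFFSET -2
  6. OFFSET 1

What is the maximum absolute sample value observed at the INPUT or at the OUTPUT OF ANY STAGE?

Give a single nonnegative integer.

Answer: 17

Derivation:
Input: [7, -5, 6, 7] (max |s|=7)
Stage 1 (CLIP -3 10): clip(7,-3,10)=7, clip(-5,-3,10)=-3, clip(6,-3,10)=6, clip(7,-3,10)=7 -> [7, -3, 6, 7] (max |s|=7)
Stage 2 (SUM): sum[0..0]=7, sum[0..1]=4, sum[0..2]=10, sum[0..3]=17 -> [7, 4, 10, 17] (max |s|=17)
Stage 3 (CLIP -9 7): clip(7,-9,7)=7, clip(4,-9,7)=4, clip(10,-9,7)=7, clip(17,-9,7)=7 -> [7, 4, 7, 7] (max |s|=7)
Stage 4 (DELAY): [0, 7, 4, 7] = [0, 7, 4, 7] -> [0, 7, 4, 7] (max |s|=7)
Stage 5 (OFFSET -2): 0+-2=-2, 7+-2=5, 4+-2=2, 7+-2=5 -> [-2, 5, 2, 5] (max |s|=5)
Stage 6 (OFFSET 1): -2+1=-1, 5+1=6, 2+1=3, 5+1=6 -> [-1, 6, 3, 6] (max |s|=6)
Overall max amplitude: 17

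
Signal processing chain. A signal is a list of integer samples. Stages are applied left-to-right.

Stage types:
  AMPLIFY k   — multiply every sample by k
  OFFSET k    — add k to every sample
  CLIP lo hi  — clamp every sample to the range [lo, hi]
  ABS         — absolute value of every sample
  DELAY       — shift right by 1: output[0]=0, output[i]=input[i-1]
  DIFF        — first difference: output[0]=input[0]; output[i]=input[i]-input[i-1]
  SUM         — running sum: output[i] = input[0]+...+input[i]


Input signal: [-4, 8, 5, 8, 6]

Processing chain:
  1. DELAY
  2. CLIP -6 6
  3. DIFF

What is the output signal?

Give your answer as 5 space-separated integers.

Input: [-4, 8, 5, 8, 6]
Stage 1 (DELAY): [0, -4, 8, 5, 8] = [0, -4, 8, 5, 8] -> [0, -4, 8, 5, 8]
Stage 2 (CLIP -6 6): clip(0,-6,6)=0, clip(-4,-6,6)=-4, clip(8,-6,6)=6, clip(5,-6,6)=5, clip(8,-6,6)=6 -> [0, -4, 6, 5, 6]
Stage 3 (DIFF): s[0]=0, -4-0=-4, 6--4=10, 5-6=-1, 6-5=1 -> [0, -4, 10, -1, 1]

Answer: 0 -4 10 -1 1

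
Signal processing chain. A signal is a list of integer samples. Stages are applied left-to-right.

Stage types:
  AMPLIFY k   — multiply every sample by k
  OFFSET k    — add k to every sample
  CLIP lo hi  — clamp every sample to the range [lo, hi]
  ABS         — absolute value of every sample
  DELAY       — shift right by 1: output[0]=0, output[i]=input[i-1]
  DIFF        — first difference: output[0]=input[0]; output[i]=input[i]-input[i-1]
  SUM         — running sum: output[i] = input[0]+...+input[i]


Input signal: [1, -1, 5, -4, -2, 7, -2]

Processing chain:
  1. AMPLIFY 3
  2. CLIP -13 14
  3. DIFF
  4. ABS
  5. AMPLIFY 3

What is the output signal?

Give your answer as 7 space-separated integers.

Input: [1, -1, 5, -4, -2, 7, -2]
Stage 1 (AMPLIFY 3): 1*3=3, -1*3=-3, 5*3=15, -4*3=-12, -2*3=-6, 7*3=21, -2*3=-6 -> [3, -3, 15, -12, -6, 21, -6]
Stage 2 (CLIP -13 14): clip(3,-13,14)=3, clip(-3,-13,14)=-3, clip(15,-13,14)=14, clip(-12,-13,14)=-12, clip(-6,-13,14)=-6, clip(21,-13,14)=14, clip(-6,-13,14)=-6 -> [3, -3, 14, -12, -6, 14, -6]
Stage 3 (DIFF): s[0]=3, -3-3=-6, 14--3=17, -12-14=-26, -6--12=6, 14--6=20, -6-14=-20 -> [3, -6, 17, -26, 6, 20, -20]
Stage 4 (ABS): |3|=3, |-6|=6, |17|=17, |-26|=26, |6|=6, |20|=20, |-20|=20 -> [3, 6, 17, 26, 6, 20, 20]
Stage 5 (AMPLIFY 3): 3*3=9, 6*3=18, 17*3=51, 26*3=78, 6*3=18, 20*3=60, 20*3=60 -> [9, 18, 51, 78, 18, 60, 60]

Answer: 9 18 51 78 18 60 60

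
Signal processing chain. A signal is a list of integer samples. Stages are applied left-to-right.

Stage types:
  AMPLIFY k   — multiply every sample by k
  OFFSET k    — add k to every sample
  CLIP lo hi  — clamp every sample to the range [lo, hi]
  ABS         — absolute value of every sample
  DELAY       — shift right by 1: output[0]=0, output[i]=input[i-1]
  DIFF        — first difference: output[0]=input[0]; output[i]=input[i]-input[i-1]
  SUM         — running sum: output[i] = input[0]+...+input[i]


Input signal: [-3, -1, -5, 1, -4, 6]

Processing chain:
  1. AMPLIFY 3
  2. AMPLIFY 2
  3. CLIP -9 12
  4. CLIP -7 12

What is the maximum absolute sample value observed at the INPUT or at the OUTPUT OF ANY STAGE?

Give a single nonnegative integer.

Input: [-3, -1, -5, 1, -4, 6] (max |s|=6)
Stage 1 (AMPLIFY 3): -3*3=-9, -1*3=-3, -5*3=-15, 1*3=3, -4*3=-12, 6*3=18 -> [-9, -3, -15, 3, -12, 18] (max |s|=18)
Stage 2 (AMPLIFY 2): -9*2=-18, -3*2=-6, -15*2=-30, 3*2=6, -12*2=-24, 18*2=36 -> [-18, -6, -30, 6, -24, 36] (max |s|=36)
Stage 3 (CLIP -9 12): clip(-18,-9,12)=-9, clip(-6,-9,12)=-6, clip(-30,-9,12)=-9, clip(6,-9,12)=6, clip(-24,-9,12)=-9, clip(36,-9,12)=12 -> [-9, -6, -9, 6, -9, 12] (max |s|=12)
Stage 4 (CLIP -7 12): clip(-9,-7,12)=-7, clip(-6,-7,12)=-6, clip(-9,-7,12)=-7, clip(6,-7,12)=6, clip(-9,-7,12)=-7, clip(12,-7,12)=12 -> [-7, -6, -7, 6, -7, 12] (max |s|=12)
Overall max amplitude: 36

Answer: 36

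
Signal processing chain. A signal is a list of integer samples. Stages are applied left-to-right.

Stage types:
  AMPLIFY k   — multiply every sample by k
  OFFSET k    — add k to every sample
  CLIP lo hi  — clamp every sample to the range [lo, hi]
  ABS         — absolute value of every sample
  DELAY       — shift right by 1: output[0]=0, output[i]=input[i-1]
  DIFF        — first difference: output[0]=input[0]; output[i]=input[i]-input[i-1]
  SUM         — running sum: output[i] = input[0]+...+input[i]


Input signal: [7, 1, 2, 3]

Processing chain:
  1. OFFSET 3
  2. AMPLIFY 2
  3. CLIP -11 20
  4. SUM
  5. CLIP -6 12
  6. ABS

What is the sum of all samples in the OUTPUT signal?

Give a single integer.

Answer: 48

Derivation:
Input: [7, 1, 2, 3]
Stage 1 (OFFSET 3): 7+3=10, 1+3=4, 2+3=5, 3+3=6 -> [10, 4, 5, 6]
Stage 2 (AMPLIFY 2): 10*2=20, 4*2=8, 5*2=10, 6*2=12 -> [20, 8, 10, 12]
Stage 3 (CLIP -11 20): clip(20,-11,20)=20, clip(8,-11,20)=8, clip(10,-11,20)=10, clip(12,-11,20)=12 -> [20, 8, 10, 12]
Stage 4 (SUM): sum[0..0]=20, sum[0..1]=28, sum[0..2]=38, sum[0..3]=50 -> [20, 28, 38, 50]
Stage 5 (CLIP -6 12): clip(20,-6,12)=12, clip(28,-6,12)=12, clip(38,-6,12)=12, clip(50,-6,12)=12 -> [12, 12, 12, 12]
Stage 6 (ABS): |12|=12, |12|=12, |12|=12, |12|=12 -> [12, 12, 12, 12]
Output sum: 48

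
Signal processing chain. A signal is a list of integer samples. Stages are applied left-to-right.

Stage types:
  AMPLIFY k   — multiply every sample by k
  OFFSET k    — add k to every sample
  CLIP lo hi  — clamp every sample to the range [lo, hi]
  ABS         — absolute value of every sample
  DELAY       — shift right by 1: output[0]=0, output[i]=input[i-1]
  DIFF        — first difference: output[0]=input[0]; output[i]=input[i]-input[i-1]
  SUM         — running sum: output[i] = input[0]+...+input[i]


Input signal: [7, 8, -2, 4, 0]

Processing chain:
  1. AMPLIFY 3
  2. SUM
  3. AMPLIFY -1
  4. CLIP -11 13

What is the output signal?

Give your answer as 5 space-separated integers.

Answer: -11 -11 -11 -11 -11

Derivation:
Input: [7, 8, -2, 4, 0]
Stage 1 (AMPLIFY 3): 7*3=21, 8*3=24, -2*3=-6, 4*3=12, 0*3=0 -> [21, 24, -6, 12, 0]
Stage 2 (SUM): sum[0..0]=21, sum[0..1]=45, sum[0..2]=39, sum[0..3]=51, sum[0..4]=51 -> [21, 45, 39, 51, 51]
Stage 3 (AMPLIFY -1): 21*-1=-21, 45*-1=-45, 39*-1=-39, 51*-1=-51, 51*-1=-51 -> [-21, -45, -39, -51, -51]
Stage 4 (CLIP -11 13): clip(-21,-11,13)=-11, clip(-45,-11,13)=-11, clip(-39,-11,13)=-11, clip(-51,-11,13)=-11, clip(-51,-11,13)=-11 -> [-11, -11, -11, -11, -11]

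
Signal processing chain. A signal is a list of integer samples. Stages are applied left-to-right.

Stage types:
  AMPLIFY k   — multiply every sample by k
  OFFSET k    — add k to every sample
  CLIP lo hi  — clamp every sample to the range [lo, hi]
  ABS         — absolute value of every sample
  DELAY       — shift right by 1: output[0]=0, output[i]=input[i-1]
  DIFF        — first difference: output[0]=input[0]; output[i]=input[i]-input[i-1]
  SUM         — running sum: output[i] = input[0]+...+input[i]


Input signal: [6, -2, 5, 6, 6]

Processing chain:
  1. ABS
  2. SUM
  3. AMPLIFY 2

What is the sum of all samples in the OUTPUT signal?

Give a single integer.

Input: [6, -2, 5, 6, 6]
Stage 1 (ABS): |6|=6, |-2|=2, |5|=5, |6|=6, |6|=6 -> [6, 2, 5, 6, 6]
Stage 2 (SUM): sum[0..0]=6, sum[0..1]=8, sum[0..2]=13, sum[0..3]=19, sum[0..4]=25 -> [6, 8, 13, 19, 25]
Stage 3 (AMPLIFY 2): 6*2=12, 8*2=16, 13*2=26, 19*2=38, 25*2=50 -> [12, 16, 26, 38, 50]
Output sum: 142

Answer: 142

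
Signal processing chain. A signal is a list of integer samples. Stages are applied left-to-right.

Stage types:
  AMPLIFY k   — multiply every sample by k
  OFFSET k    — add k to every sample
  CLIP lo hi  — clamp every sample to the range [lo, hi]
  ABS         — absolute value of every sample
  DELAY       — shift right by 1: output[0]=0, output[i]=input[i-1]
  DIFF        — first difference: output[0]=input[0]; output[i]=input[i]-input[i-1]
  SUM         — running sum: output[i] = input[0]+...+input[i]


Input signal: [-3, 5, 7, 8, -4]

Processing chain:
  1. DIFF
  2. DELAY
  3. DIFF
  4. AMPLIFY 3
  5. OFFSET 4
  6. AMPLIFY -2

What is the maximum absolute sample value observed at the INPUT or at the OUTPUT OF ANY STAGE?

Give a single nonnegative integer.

Input: [-3, 5, 7, 8, -4] (max |s|=8)
Stage 1 (DIFF): s[0]=-3, 5--3=8, 7-5=2, 8-7=1, -4-8=-12 -> [-3, 8, 2, 1, -12] (max |s|=12)
Stage 2 (DELAY): [0, -3, 8, 2, 1] = [0, -3, 8, 2, 1] -> [0, -3, 8, 2, 1] (max |s|=8)
Stage 3 (DIFF): s[0]=0, -3-0=-3, 8--3=11, 2-8=-6, 1-2=-1 -> [0, -3, 11, -6, -1] (max |s|=11)
Stage 4 (AMPLIFY 3): 0*3=0, -3*3=-9, 11*3=33, -6*3=-18, -1*3=-3 -> [0, -9, 33, -18, -3] (max |s|=33)
Stage 5 (OFFSET 4): 0+4=4, -9+4=-5, 33+4=37, -18+4=-14, -3+4=1 -> [4, -5, 37, -14, 1] (max |s|=37)
Stage 6 (AMPLIFY -2): 4*-2=-8, -5*-2=10, 37*-2=-74, -14*-2=28, 1*-2=-2 -> [-8, 10, -74, 28, -2] (max |s|=74)
Overall max amplitude: 74

Answer: 74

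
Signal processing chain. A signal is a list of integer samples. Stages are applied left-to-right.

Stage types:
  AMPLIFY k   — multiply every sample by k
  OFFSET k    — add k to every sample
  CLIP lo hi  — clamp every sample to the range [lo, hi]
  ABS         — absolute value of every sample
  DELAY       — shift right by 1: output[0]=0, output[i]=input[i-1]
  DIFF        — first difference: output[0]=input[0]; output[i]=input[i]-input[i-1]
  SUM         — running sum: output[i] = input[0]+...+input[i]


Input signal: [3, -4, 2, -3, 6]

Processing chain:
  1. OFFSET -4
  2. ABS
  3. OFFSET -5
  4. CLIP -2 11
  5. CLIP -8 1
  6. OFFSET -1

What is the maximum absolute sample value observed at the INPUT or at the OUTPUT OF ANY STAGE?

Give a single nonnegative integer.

Input: [3, -4, 2, -3, 6] (max |s|=6)
Stage 1 (OFFSET -4): 3+-4=-1, -4+-4=-8, 2+-4=-2, -3+-4=-7, 6+-4=2 -> [-1, -8, -2, -7, 2] (max |s|=8)
Stage 2 (ABS): |-1|=1, |-8|=8, |-2|=2, |-7|=7, |2|=2 -> [1, 8, 2, 7, 2] (max |s|=8)
Stage 3 (OFFSET -5): 1+-5=-4, 8+-5=3, 2+-5=-3, 7+-5=2, 2+-5=-3 -> [-4, 3, -3, 2, -3] (max |s|=4)
Stage 4 (CLIP -2 11): clip(-4,-2,11)=-2, clip(3,-2,11)=3, clip(-3,-2,11)=-2, clip(2,-2,11)=2, clip(-3,-2,11)=-2 -> [-2, 3, -2, 2, -2] (max |s|=3)
Stage 5 (CLIP -8 1): clip(-2,-8,1)=-2, clip(3,-8,1)=1, clip(-2,-8,1)=-2, clip(2,-8,1)=1, clip(-2,-8,1)=-2 -> [-2, 1, -2, 1, -2] (max |s|=2)
Stage 6 (OFFSET -1): -2+-1=-3, 1+-1=0, -2+-1=-3, 1+-1=0, -2+-1=-3 -> [-3, 0, -3, 0, -3] (max |s|=3)
Overall max amplitude: 8

Answer: 8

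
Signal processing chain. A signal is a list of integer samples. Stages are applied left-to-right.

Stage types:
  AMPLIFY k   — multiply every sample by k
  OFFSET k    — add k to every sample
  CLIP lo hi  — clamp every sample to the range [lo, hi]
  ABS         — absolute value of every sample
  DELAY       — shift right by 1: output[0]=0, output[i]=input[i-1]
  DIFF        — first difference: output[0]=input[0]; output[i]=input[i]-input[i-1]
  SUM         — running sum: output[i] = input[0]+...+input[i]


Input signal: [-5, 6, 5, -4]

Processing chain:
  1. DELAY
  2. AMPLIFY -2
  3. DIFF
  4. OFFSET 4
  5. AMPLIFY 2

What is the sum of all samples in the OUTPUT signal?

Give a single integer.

Answer: 12

Derivation:
Input: [-5, 6, 5, -4]
Stage 1 (DELAY): [0, -5, 6, 5] = [0, -5, 6, 5] -> [0, -5, 6, 5]
Stage 2 (AMPLIFY -2): 0*-2=0, -5*-2=10, 6*-2=-12, 5*-2=-10 -> [0, 10, -12, -10]
Stage 3 (DIFF): s[0]=0, 10-0=10, -12-10=-22, -10--12=2 -> [0, 10, -22, 2]
Stage 4 (OFFSET 4): 0+4=4, 10+4=14, -22+4=-18, 2+4=6 -> [4, 14, -18, 6]
Stage 5 (AMPLIFY 2): 4*2=8, 14*2=28, -18*2=-36, 6*2=12 -> [8, 28, -36, 12]
Output sum: 12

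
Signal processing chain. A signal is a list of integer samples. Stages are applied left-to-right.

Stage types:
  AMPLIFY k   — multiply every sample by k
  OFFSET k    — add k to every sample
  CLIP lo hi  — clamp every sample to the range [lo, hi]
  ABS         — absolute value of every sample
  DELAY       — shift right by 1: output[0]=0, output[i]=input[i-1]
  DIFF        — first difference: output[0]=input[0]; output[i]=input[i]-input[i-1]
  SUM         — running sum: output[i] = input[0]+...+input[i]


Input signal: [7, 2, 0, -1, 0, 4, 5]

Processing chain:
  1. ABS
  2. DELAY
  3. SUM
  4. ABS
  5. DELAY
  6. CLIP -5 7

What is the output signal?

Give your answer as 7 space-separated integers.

Input: [7, 2, 0, -1, 0, 4, 5]
Stage 1 (ABS): |7|=7, |2|=2, |0|=0, |-1|=1, |0|=0, |4|=4, |5|=5 -> [7, 2, 0, 1, 0, 4, 5]
Stage 2 (DELAY): [0, 7, 2, 0, 1, 0, 4] = [0, 7, 2, 0, 1, 0, 4] -> [0, 7, 2, 0, 1, 0, 4]
Stage 3 (SUM): sum[0..0]=0, sum[0..1]=7, sum[0..2]=9, sum[0..3]=9, sum[0..4]=10, sum[0..5]=10, sum[0..6]=14 -> [0, 7, 9, 9, 10, 10, 14]
Stage 4 (ABS): |0|=0, |7|=7, |9|=9, |9|=9, |10|=10, |10|=10, |14|=14 -> [0, 7, 9, 9, 10, 10, 14]
Stage 5 (DELAY): [0, 0, 7, 9, 9, 10, 10] = [0, 0, 7, 9, 9, 10, 10] -> [0, 0, 7, 9, 9, 10, 10]
Stage 6 (CLIP -5 7): clip(0,-5,7)=0, clip(0,-5,7)=0, clip(7,-5,7)=7, clip(9,-5,7)=7, clip(9,-5,7)=7, clip(10,-5,7)=7, clip(10,-5,7)=7 -> [0, 0, 7, 7, 7, 7, 7]

Answer: 0 0 7 7 7 7 7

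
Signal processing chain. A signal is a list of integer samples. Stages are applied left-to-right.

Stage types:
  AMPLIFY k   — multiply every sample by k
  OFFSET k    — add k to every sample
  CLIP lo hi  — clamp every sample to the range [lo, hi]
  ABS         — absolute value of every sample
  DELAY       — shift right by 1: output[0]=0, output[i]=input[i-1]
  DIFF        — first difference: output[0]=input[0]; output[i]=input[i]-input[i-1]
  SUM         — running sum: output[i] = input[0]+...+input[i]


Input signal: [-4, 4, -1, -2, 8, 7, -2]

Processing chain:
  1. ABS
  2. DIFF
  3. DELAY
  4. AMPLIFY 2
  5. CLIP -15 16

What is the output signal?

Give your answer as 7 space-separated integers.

Answer: 0 8 0 -6 2 12 -2

Derivation:
Input: [-4, 4, -1, -2, 8, 7, -2]
Stage 1 (ABS): |-4|=4, |4|=4, |-1|=1, |-2|=2, |8|=8, |7|=7, |-2|=2 -> [4, 4, 1, 2, 8, 7, 2]
Stage 2 (DIFF): s[0]=4, 4-4=0, 1-4=-3, 2-1=1, 8-2=6, 7-8=-1, 2-7=-5 -> [4, 0, -3, 1, 6, -1, -5]
Stage 3 (DELAY): [0, 4, 0, -3, 1, 6, -1] = [0, 4, 0, -3, 1, 6, -1] -> [0, 4, 0, -3, 1, 6, -1]
Stage 4 (AMPLIFY 2): 0*2=0, 4*2=8, 0*2=0, -3*2=-6, 1*2=2, 6*2=12, -1*2=-2 -> [0, 8, 0, -6, 2, 12, -2]
Stage 5 (CLIP -15 16): clip(0,-15,16)=0, clip(8,-15,16)=8, clip(0,-15,16)=0, clip(-6,-15,16)=-6, clip(2,-15,16)=2, clip(12,-15,16)=12, clip(-2,-15,16)=-2 -> [0, 8, 0, -6, 2, 12, -2]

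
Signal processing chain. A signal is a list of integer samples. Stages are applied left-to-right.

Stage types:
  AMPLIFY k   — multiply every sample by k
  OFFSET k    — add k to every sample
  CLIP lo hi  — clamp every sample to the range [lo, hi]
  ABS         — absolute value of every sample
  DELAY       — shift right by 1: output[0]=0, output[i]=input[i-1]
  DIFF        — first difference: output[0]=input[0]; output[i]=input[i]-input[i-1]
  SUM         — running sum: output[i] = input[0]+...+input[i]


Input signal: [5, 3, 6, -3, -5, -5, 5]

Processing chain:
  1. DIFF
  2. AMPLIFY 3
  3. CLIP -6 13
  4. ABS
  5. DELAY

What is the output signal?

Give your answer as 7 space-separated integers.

Input: [5, 3, 6, -3, -5, -5, 5]
Stage 1 (DIFF): s[0]=5, 3-5=-2, 6-3=3, -3-6=-9, -5--3=-2, -5--5=0, 5--5=10 -> [5, -2, 3, -9, -2, 0, 10]
Stage 2 (AMPLIFY 3): 5*3=15, -2*3=-6, 3*3=9, -9*3=-27, -2*3=-6, 0*3=0, 10*3=30 -> [15, -6, 9, -27, -6, 0, 30]
Stage 3 (CLIP -6 13): clip(15,-6,13)=13, clip(-6,-6,13)=-6, clip(9,-6,13)=9, clip(-27,-6,13)=-6, clip(-6,-6,13)=-6, clip(0,-6,13)=0, clip(30,-6,13)=13 -> [13, -6, 9, -6, -6, 0, 13]
Stage 4 (ABS): |13|=13, |-6|=6, |9|=9, |-6|=6, |-6|=6, |0|=0, |13|=13 -> [13, 6, 9, 6, 6, 0, 13]
Stage 5 (DELAY): [0, 13, 6, 9, 6, 6, 0] = [0, 13, 6, 9, 6, 6, 0] -> [0, 13, 6, 9, 6, 6, 0]

Answer: 0 13 6 9 6 6 0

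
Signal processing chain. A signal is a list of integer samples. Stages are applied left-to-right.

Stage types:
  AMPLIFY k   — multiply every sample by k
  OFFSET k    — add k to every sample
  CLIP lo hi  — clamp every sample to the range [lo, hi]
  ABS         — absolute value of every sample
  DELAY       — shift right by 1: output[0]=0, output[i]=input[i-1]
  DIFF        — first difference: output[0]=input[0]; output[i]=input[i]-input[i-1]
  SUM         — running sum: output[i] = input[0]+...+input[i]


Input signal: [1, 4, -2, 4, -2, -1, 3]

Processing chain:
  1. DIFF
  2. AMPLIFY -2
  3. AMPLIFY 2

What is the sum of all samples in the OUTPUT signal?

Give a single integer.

Answer: -12

Derivation:
Input: [1, 4, -2, 4, -2, -1, 3]
Stage 1 (DIFF): s[0]=1, 4-1=3, -2-4=-6, 4--2=6, -2-4=-6, -1--2=1, 3--1=4 -> [1, 3, -6, 6, -6, 1, 4]
Stage 2 (AMPLIFY -2): 1*-2=-2, 3*-2=-6, -6*-2=12, 6*-2=-12, -6*-2=12, 1*-2=-2, 4*-2=-8 -> [-2, -6, 12, -12, 12, -2, -8]
Stage 3 (AMPLIFY 2): -2*2=-4, -6*2=-12, 12*2=24, -12*2=-24, 12*2=24, -2*2=-4, -8*2=-16 -> [-4, -12, 24, -24, 24, -4, -16]
Output sum: -12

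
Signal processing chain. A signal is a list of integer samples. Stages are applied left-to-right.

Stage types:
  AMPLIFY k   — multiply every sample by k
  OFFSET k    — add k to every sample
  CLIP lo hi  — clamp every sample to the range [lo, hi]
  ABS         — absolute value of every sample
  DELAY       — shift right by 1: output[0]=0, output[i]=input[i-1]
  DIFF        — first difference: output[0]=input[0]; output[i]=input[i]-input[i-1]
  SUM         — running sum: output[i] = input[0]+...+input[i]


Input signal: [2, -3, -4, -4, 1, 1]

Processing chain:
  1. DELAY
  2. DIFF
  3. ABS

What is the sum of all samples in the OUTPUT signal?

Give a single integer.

Input: [2, -3, -4, -4, 1, 1]
Stage 1 (DELAY): [0, 2, -3, -4, -4, 1] = [0, 2, -3, -4, -4, 1] -> [0, 2, -3, -4, -4, 1]
Stage 2 (DIFF): s[0]=0, 2-0=2, -3-2=-5, -4--3=-1, -4--4=0, 1--4=5 -> [0, 2, -5, -1, 0, 5]
Stage 3 (ABS): |0|=0, |2|=2, |-5|=5, |-1|=1, |0|=0, |5|=5 -> [0, 2, 5, 1, 0, 5]
Output sum: 13

Answer: 13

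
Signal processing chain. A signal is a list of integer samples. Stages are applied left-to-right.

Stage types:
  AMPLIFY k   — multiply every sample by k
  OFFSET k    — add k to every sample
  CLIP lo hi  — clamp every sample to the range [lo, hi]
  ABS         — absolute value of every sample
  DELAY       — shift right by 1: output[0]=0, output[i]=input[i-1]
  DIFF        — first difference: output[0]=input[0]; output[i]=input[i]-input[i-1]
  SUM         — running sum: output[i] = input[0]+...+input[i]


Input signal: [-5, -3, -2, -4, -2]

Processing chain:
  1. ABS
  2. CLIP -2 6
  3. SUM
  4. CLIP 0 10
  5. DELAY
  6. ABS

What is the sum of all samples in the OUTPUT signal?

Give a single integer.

Answer: 33

Derivation:
Input: [-5, -3, -2, -4, -2]
Stage 1 (ABS): |-5|=5, |-3|=3, |-2|=2, |-4|=4, |-2|=2 -> [5, 3, 2, 4, 2]
Stage 2 (CLIP -2 6): clip(5,-2,6)=5, clip(3,-2,6)=3, clip(2,-2,6)=2, clip(4,-2,6)=4, clip(2,-2,6)=2 -> [5, 3, 2, 4, 2]
Stage 3 (SUM): sum[0..0]=5, sum[0..1]=8, sum[0..2]=10, sum[0..3]=14, sum[0..4]=16 -> [5, 8, 10, 14, 16]
Stage 4 (CLIP 0 10): clip(5,0,10)=5, clip(8,0,10)=8, clip(10,0,10)=10, clip(14,0,10)=10, clip(16,0,10)=10 -> [5, 8, 10, 10, 10]
Stage 5 (DELAY): [0, 5, 8, 10, 10] = [0, 5, 8, 10, 10] -> [0, 5, 8, 10, 10]
Stage 6 (ABS): |0|=0, |5|=5, |8|=8, |10|=10, |10|=10 -> [0, 5, 8, 10, 10]
Output sum: 33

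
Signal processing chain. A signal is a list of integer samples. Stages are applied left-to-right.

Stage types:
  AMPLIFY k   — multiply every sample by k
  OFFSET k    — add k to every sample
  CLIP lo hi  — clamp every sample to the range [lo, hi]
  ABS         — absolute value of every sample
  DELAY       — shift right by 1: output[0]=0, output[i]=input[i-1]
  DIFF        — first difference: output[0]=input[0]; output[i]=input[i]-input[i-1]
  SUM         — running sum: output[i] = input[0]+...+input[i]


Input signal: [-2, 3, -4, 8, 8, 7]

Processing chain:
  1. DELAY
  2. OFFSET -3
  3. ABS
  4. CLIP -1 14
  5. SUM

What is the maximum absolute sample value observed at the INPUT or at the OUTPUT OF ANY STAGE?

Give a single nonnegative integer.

Answer: 25

Derivation:
Input: [-2, 3, -4, 8, 8, 7] (max |s|=8)
Stage 1 (DELAY): [0, -2, 3, -4, 8, 8] = [0, -2, 3, -4, 8, 8] -> [0, -2, 3, -4, 8, 8] (max |s|=8)
Stage 2 (OFFSET -3): 0+-3=-3, -2+-3=-5, 3+-3=0, -4+-3=-7, 8+-3=5, 8+-3=5 -> [-3, -5, 0, -7, 5, 5] (max |s|=7)
Stage 3 (ABS): |-3|=3, |-5|=5, |0|=0, |-7|=7, |5|=5, |5|=5 -> [3, 5, 0, 7, 5, 5] (max |s|=7)
Stage 4 (CLIP -1 14): clip(3,-1,14)=3, clip(5,-1,14)=5, clip(0,-1,14)=0, clip(7,-1,14)=7, clip(5,-1,14)=5, clip(5,-1,14)=5 -> [3, 5, 0, 7, 5, 5] (max |s|=7)
Stage 5 (SUM): sum[0..0]=3, sum[0..1]=8, sum[0..2]=8, sum[0..3]=15, sum[0..4]=20, sum[0..5]=25 -> [3, 8, 8, 15, 20, 25] (max |s|=25)
Overall max amplitude: 25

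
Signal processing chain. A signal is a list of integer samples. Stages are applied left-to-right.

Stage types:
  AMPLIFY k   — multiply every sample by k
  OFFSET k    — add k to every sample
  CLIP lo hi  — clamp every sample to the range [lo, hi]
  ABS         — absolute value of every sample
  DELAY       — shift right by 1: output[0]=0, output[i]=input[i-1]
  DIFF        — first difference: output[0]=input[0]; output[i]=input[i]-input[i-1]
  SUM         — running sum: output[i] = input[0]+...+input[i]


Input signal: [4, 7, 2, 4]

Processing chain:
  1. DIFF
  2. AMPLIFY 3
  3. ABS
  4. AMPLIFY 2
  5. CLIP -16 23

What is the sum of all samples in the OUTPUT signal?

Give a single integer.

Answer: 76

Derivation:
Input: [4, 7, 2, 4]
Stage 1 (DIFF): s[0]=4, 7-4=3, 2-7=-5, 4-2=2 -> [4, 3, -5, 2]
Stage 2 (AMPLIFY 3): 4*3=12, 3*3=9, -5*3=-15, 2*3=6 -> [12, 9, -15, 6]
Stage 3 (ABS): |12|=12, |9|=9, |-15|=15, |6|=6 -> [12, 9, 15, 6]
Stage 4 (AMPLIFY 2): 12*2=24, 9*2=18, 15*2=30, 6*2=12 -> [24, 18, 30, 12]
Stage 5 (CLIP -16 23): clip(24,-16,23)=23, clip(18,-16,23)=18, clip(30,-16,23)=23, clip(12,-16,23)=12 -> [23, 18, 23, 12]
Output sum: 76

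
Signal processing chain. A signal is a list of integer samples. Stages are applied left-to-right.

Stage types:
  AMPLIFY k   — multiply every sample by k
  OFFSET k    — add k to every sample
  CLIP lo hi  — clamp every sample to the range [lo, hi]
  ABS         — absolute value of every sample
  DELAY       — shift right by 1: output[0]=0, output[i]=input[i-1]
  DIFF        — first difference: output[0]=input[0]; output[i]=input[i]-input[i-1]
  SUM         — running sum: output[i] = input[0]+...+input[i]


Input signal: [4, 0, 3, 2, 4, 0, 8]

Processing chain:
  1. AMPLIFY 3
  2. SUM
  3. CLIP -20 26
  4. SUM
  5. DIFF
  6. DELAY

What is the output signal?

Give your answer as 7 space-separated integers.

Answer: 0 12 12 21 26 26 26

Derivation:
Input: [4, 0, 3, 2, 4, 0, 8]
Stage 1 (AMPLIFY 3): 4*3=12, 0*3=0, 3*3=9, 2*3=6, 4*3=12, 0*3=0, 8*3=24 -> [12, 0, 9, 6, 12, 0, 24]
Stage 2 (SUM): sum[0..0]=12, sum[0..1]=12, sum[0..2]=21, sum[0..3]=27, sum[0..4]=39, sum[0..5]=39, sum[0..6]=63 -> [12, 12, 21, 27, 39, 39, 63]
Stage 3 (CLIP -20 26): clip(12,-20,26)=12, clip(12,-20,26)=12, clip(21,-20,26)=21, clip(27,-20,26)=26, clip(39,-20,26)=26, clip(39,-20,26)=26, clip(63,-20,26)=26 -> [12, 12, 21, 26, 26, 26, 26]
Stage 4 (SUM): sum[0..0]=12, sum[0..1]=24, sum[0..2]=45, sum[0..3]=71, sum[0..4]=97, sum[0..5]=123, sum[0..6]=149 -> [12, 24, 45, 71, 97, 123, 149]
Stage 5 (DIFF): s[0]=12, 24-12=12, 45-24=21, 71-45=26, 97-71=26, 123-97=26, 149-123=26 -> [12, 12, 21, 26, 26, 26, 26]
Stage 6 (DELAY): [0, 12, 12, 21, 26, 26, 26] = [0, 12, 12, 21, 26, 26, 26] -> [0, 12, 12, 21, 26, 26, 26]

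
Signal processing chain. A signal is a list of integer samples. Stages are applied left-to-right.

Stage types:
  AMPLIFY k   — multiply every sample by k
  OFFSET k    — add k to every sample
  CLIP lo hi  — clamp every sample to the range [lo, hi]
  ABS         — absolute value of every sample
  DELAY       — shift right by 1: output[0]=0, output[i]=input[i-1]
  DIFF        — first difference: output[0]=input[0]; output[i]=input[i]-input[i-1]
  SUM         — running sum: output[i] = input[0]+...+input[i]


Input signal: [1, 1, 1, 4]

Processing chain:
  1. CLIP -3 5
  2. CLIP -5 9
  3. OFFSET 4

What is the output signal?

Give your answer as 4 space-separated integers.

Answer: 5 5 5 8

Derivation:
Input: [1, 1, 1, 4]
Stage 1 (CLIP -3 5): clip(1,-3,5)=1, clip(1,-3,5)=1, clip(1,-3,5)=1, clip(4,-3,5)=4 -> [1, 1, 1, 4]
Stage 2 (CLIP -5 9): clip(1,-5,9)=1, clip(1,-5,9)=1, clip(1,-5,9)=1, clip(4,-5,9)=4 -> [1, 1, 1, 4]
Stage 3 (OFFSET 4): 1+4=5, 1+4=5, 1+4=5, 4+4=8 -> [5, 5, 5, 8]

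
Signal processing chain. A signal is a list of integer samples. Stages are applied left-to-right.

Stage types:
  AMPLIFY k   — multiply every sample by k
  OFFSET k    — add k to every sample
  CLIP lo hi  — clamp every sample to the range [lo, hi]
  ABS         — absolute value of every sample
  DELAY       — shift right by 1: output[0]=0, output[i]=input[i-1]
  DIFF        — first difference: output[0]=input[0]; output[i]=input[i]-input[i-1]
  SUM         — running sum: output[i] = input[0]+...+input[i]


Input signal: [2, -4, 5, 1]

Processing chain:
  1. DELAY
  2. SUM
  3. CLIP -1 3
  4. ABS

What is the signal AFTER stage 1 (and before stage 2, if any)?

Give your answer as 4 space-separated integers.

Input: [2, -4, 5, 1]
Stage 1 (DELAY): [0, 2, -4, 5] = [0, 2, -4, 5] -> [0, 2, -4, 5]

Answer: 0 2 -4 5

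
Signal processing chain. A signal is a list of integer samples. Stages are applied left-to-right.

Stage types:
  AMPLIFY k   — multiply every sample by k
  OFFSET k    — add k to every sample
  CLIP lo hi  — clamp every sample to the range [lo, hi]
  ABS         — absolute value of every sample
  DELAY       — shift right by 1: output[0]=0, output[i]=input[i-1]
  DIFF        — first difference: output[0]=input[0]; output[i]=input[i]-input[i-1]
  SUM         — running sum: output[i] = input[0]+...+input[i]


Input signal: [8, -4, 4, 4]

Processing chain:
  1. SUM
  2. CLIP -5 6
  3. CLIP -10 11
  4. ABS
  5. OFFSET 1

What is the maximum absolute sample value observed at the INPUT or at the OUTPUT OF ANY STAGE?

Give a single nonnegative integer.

Input: [8, -4, 4, 4] (max |s|=8)
Stage 1 (SUM): sum[0..0]=8, sum[0..1]=4, sum[0..2]=8, sum[0..3]=12 -> [8, 4, 8, 12] (max |s|=12)
Stage 2 (CLIP -5 6): clip(8,-5,6)=6, clip(4,-5,6)=4, clip(8,-5,6)=6, clip(12,-5,6)=6 -> [6, 4, 6, 6] (max |s|=6)
Stage 3 (CLIP -10 11): clip(6,-10,11)=6, clip(4,-10,11)=4, clip(6,-10,11)=6, clip(6,-10,11)=6 -> [6, 4, 6, 6] (max |s|=6)
Stage 4 (ABS): |6|=6, |4|=4, |6|=6, |6|=6 -> [6, 4, 6, 6] (max |s|=6)
Stage 5 (OFFSET 1): 6+1=7, 4+1=5, 6+1=7, 6+1=7 -> [7, 5, 7, 7] (max |s|=7)
Overall max amplitude: 12

Answer: 12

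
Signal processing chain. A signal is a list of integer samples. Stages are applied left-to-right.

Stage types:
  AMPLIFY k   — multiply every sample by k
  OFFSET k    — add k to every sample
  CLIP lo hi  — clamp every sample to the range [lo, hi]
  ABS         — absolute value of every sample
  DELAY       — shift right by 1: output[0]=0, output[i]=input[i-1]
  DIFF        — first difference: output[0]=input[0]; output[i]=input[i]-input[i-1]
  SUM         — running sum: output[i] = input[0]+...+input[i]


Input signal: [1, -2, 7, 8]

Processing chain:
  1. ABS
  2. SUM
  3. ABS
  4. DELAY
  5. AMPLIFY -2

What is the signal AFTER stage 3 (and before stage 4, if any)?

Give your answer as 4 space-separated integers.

Answer: 1 3 10 18

Derivation:
Input: [1, -2, 7, 8]
Stage 1 (ABS): |1|=1, |-2|=2, |7|=7, |8|=8 -> [1, 2, 7, 8]
Stage 2 (SUM): sum[0..0]=1, sum[0..1]=3, sum[0..2]=10, sum[0..3]=18 -> [1, 3, 10, 18]
Stage 3 (ABS): |1|=1, |3|=3, |10|=10, |18|=18 -> [1, 3, 10, 18]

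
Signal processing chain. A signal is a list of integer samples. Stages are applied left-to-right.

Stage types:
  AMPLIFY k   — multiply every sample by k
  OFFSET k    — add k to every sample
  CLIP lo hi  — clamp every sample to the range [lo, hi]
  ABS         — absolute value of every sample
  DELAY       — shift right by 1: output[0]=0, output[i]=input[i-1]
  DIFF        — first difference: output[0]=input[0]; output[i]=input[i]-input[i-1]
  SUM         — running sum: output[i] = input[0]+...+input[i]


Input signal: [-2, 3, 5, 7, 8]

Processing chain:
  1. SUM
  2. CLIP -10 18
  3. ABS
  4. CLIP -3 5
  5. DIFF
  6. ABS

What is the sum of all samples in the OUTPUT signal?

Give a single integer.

Answer: 7

Derivation:
Input: [-2, 3, 5, 7, 8]
Stage 1 (SUM): sum[0..0]=-2, sum[0..1]=1, sum[0..2]=6, sum[0..3]=13, sum[0..4]=21 -> [-2, 1, 6, 13, 21]
Stage 2 (CLIP -10 18): clip(-2,-10,18)=-2, clip(1,-10,18)=1, clip(6,-10,18)=6, clip(13,-10,18)=13, clip(21,-10,18)=18 -> [-2, 1, 6, 13, 18]
Stage 3 (ABS): |-2|=2, |1|=1, |6|=6, |13|=13, |18|=18 -> [2, 1, 6, 13, 18]
Stage 4 (CLIP -3 5): clip(2,-3,5)=2, clip(1,-3,5)=1, clip(6,-3,5)=5, clip(13,-3,5)=5, clip(18,-3,5)=5 -> [2, 1, 5, 5, 5]
Stage 5 (DIFF): s[0]=2, 1-2=-1, 5-1=4, 5-5=0, 5-5=0 -> [2, -1, 4, 0, 0]
Stage 6 (ABS): |2|=2, |-1|=1, |4|=4, |0|=0, |0|=0 -> [2, 1, 4, 0, 0]
Output sum: 7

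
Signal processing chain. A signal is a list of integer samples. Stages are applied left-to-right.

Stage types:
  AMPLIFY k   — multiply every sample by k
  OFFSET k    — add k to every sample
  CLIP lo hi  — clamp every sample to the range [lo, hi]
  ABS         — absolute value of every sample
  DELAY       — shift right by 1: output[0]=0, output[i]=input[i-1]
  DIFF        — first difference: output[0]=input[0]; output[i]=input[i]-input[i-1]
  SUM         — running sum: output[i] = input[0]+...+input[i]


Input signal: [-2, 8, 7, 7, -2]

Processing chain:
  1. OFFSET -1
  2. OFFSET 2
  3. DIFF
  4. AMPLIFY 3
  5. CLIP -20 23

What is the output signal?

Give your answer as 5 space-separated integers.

Answer: -3 23 -3 0 -20

Derivation:
Input: [-2, 8, 7, 7, -2]
Stage 1 (OFFSET -1): -2+-1=-3, 8+-1=7, 7+-1=6, 7+-1=6, -2+-1=-3 -> [-3, 7, 6, 6, -3]
Stage 2 (OFFSET 2): -3+2=-1, 7+2=9, 6+2=8, 6+2=8, -3+2=-1 -> [-1, 9, 8, 8, -1]
Stage 3 (DIFF): s[0]=-1, 9--1=10, 8-9=-1, 8-8=0, -1-8=-9 -> [-1, 10, -1, 0, -9]
Stage 4 (AMPLIFY 3): -1*3=-3, 10*3=30, -1*3=-3, 0*3=0, -9*3=-27 -> [-3, 30, -3, 0, -27]
Stage 5 (CLIP -20 23): clip(-3,-20,23)=-3, clip(30,-20,23)=23, clip(-3,-20,23)=-3, clip(0,-20,23)=0, clip(-27,-20,23)=-20 -> [-3, 23, -3, 0, -20]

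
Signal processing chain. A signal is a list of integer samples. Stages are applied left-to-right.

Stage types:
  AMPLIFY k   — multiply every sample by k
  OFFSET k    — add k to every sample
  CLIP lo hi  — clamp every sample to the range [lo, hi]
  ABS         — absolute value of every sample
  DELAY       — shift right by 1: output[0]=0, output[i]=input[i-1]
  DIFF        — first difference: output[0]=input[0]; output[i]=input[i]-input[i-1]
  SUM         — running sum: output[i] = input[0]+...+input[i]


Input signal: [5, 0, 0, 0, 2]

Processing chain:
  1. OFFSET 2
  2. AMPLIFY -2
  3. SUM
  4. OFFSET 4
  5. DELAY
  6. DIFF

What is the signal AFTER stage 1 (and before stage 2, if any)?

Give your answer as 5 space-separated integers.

Input: [5, 0, 0, 0, 2]
Stage 1 (OFFSET 2): 5+2=7, 0+2=2, 0+2=2, 0+2=2, 2+2=4 -> [7, 2, 2, 2, 4]

Answer: 7 2 2 2 4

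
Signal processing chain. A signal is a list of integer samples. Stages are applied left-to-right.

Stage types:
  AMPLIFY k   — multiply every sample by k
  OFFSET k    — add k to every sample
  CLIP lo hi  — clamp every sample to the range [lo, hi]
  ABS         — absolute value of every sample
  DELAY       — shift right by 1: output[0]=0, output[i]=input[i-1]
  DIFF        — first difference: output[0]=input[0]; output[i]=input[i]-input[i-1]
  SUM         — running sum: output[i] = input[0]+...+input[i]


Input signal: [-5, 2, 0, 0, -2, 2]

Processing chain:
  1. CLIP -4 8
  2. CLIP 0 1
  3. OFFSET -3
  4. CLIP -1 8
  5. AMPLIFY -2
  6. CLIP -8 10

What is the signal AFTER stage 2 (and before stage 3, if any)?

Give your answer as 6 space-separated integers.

Answer: 0 1 0 0 0 1

Derivation:
Input: [-5, 2, 0, 0, -2, 2]
Stage 1 (CLIP -4 8): clip(-5,-4,8)=-4, clip(2,-4,8)=2, clip(0,-4,8)=0, clip(0,-4,8)=0, clip(-2,-4,8)=-2, clip(2,-4,8)=2 -> [-4, 2, 0, 0, -2, 2]
Stage 2 (CLIP 0 1): clip(-4,0,1)=0, clip(2,0,1)=1, clip(0,0,1)=0, clip(0,0,1)=0, clip(-2,0,1)=0, clip(2,0,1)=1 -> [0, 1, 0, 0, 0, 1]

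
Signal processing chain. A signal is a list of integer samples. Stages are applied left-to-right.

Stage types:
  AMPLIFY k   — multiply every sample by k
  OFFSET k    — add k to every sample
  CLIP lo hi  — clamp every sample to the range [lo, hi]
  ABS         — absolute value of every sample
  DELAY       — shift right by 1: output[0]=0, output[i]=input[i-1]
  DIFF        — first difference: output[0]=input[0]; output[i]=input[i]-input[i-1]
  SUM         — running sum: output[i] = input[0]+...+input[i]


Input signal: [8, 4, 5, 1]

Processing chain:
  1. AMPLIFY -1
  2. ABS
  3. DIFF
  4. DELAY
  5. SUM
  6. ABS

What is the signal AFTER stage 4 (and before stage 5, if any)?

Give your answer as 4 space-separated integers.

Input: [8, 4, 5, 1]
Stage 1 (AMPLIFY -1): 8*-1=-8, 4*-1=-4, 5*-1=-5, 1*-1=-1 -> [-8, -4, -5, -1]
Stage 2 (ABS): |-8|=8, |-4|=4, |-5|=5, |-1|=1 -> [8, 4, 5, 1]
Stage 3 (DIFF): s[0]=8, 4-8=-4, 5-4=1, 1-5=-4 -> [8, -4, 1, -4]
Stage 4 (DELAY): [0, 8, -4, 1] = [0, 8, -4, 1] -> [0, 8, -4, 1]

Answer: 0 8 -4 1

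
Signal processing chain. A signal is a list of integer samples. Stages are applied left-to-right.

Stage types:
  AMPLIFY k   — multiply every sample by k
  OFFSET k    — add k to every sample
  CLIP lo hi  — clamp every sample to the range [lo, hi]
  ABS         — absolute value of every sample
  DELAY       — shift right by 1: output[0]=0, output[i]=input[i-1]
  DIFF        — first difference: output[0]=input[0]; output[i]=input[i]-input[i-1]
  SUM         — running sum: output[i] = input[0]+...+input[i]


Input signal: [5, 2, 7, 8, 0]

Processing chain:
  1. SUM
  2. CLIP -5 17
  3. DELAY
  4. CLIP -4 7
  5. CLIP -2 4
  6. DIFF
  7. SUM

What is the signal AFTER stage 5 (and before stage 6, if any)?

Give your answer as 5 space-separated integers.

Answer: 0 4 4 4 4

Derivation:
Input: [5, 2, 7, 8, 0]
Stage 1 (SUM): sum[0..0]=5, sum[0..1]=7, sum[0..2]=14, sum[0..3]=22, sum[0..4]=22 -> [5, 7, 14, 22, 22]
Stage 2 (CLIP -5 17): clip(5,-5,17)=5, clip(7,-5,17)=7, clip(14,-5,17)=14, clip(22,-5,17)=17, clip(22,-5,17)=17 -> [5, 7, 14, 17, 17]
Stage 3 (DELAY): [0, 5, 7, 14, 17] = [0, 5, 7, 14, 17] -> [0, 5, 7, 14, 17]
Stage 4 (CLIP -4 7): clip(0,-4,7)=0, clip(5,-4,7)=5, clip(7,-4,7)=7, clip(14,-4,7)=7, clip(17,-4,7)=7 -> [0, 5, 7, 7, 7]
Stage 5 (CLIP -2 4): clip(0,-2,4)=0, clip(5,-2,4)=4, clip(7,-2,4)=4, clip(7,-2,4)=4, clip(7,-2,4)=4 -> [0, 4, 4, 4, 4]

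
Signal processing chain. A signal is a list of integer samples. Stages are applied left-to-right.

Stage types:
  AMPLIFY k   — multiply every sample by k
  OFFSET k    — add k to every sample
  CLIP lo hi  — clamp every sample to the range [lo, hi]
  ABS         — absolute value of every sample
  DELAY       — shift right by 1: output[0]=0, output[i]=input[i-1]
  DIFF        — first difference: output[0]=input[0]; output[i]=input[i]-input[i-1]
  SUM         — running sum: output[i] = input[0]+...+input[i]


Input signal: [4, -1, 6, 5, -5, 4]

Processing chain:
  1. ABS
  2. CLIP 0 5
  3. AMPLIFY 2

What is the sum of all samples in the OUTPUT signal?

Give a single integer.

Input: [4, -1, 6, 5, -5, 4]
Stage 1 (ABS): |4|=4, |-1|=1, |6|=6, |5|=5, |-5|=5, |4|=4 -> [4, 1, 6, 5, 5, 4]
Stage 2 (CLIP 0 5): clip(4,0,5)=4, clip(1,0,5)=1, clip(6,0,5)=5, clip(5,0,5)=5, clip(5,0,5)=5, clip(4,0,5)=4 -> [4, 1, 5, 5, 5, 4]
Stage 3 (AMPLIFY 2): 4*2=8, 1*2=2, 5*2=10, 5*2=10, 5*2=10, 4*2=8 -> [8, 2, 10, 10, 10, 8]
Output sum: 48

Answer: 48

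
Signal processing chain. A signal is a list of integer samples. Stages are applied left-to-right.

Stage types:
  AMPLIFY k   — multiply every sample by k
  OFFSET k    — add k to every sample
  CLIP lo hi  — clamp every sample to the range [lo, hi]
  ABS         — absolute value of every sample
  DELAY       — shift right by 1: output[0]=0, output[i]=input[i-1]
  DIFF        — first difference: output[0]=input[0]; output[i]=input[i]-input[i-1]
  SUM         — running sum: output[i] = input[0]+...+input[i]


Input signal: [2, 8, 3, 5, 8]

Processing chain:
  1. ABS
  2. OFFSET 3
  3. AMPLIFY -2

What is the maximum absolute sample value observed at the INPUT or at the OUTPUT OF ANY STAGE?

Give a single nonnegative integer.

Input: [2, 8, 3, 5, 8] (max |s|=8)
Stage 1 (ABS): |2|=2, |8|=8, |3|=3, |5|=5, |8|=8 -> [2, 8, 3, 5, 8] (max |s|=8)
Stage 2 (OFFSET 3): 2+3=5, 8+3=11, 3+3=6, 5+3=8, 8+3=11 -> [5, 11, 6, 8, 11] (max |s|=11)
Stage 3 (AMPLIFY -2): 5*-2=-10, 11*-2=-22, 6*-2=-12, 8*-2=-16, 11*-2=-22 -> [-10, -22, -12, -16, -22] (max |s|=22)
Overall max amplitude: 22

Answer: 22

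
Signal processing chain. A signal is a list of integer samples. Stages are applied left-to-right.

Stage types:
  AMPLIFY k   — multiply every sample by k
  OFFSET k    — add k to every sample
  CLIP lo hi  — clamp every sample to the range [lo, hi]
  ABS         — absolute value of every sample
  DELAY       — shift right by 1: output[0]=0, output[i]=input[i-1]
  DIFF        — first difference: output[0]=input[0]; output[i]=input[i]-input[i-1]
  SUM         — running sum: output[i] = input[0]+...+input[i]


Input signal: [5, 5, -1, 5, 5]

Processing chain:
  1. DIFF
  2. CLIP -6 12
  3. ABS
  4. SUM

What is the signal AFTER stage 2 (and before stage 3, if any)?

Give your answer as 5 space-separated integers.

Input: [5, 5, -1, 5, 5]
Stage 1 (DIFF): s[0]=5, 5-5=0, -1-5=-6, 5--1=6, 5-5=0 -> [5, 0, -6, 6, 0]
Stage 2 (CLIP -6 12): clip(5,-6,12)=5, clip(0,-6,12)=0, clip(-6,-6,12)=-6, clip(6,-6,12)=6, clip(0,-6,12)=0 -> [5, 0, -6, 6, 0]

Answer: 5 0 -6 6 0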